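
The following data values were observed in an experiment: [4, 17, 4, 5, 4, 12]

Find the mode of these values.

4

Step 1: Count the frequency of each value:
  4: appears 3 time(s)
  5: appears 1 time(s)
  12: appears 1 time(s)
  17: appears 1 time(s)
Step 2: The value 4 appears most frequently (3 times).
Step 3: Mode = 4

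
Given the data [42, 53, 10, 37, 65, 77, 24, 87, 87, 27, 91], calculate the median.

53

Step 1: Sort the data in ascending order: [10, 24, 27, 37, 42, 53, 65, 77, 87, 87, 91]
Step 2: The number of values is n = 11.
Step 3: Since n is odd, the median is the middle value at position 6: 53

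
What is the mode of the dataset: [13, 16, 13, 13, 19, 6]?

13

Step 1: Count the frequency of each value:
  6: appears 1 time(s)
  13: appears 3 time(s)
  16: appears 1 time(s)
  19: appears 1 time(s)
Step 2: The value 13 appears most frequently (3 times).
Step 3: Mode = 13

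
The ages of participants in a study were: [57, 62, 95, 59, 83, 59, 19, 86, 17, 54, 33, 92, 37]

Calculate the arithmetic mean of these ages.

57.9231

Step 1: Sum all values: 57 + 62 + 95 + 59 + 83 + 59 + 19 + 86 + 17 + 54 + 33 + 92 + 37 = 753
Step 2: Count the number of values: n = 13
Step 3: Mean = sum / n = 753 / 13 = 57.9231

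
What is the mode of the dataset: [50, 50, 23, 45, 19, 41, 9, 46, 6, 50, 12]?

50

Step 1: Count the frequency of each value:
  6: appears 1 time(s)
  9: appears 1 time(s)
  12: appears 1 time(s)
  19: appears 1 time(s)
  23: appears 1 time(s)
  41: appears 1 time(s)
  45: appears 1 time(s)
  46: appears 1 time(s)
  50: appears 3 time(s)
Step 2: The value 50 appears most frequently (3 times).
Step 3: Mode = 50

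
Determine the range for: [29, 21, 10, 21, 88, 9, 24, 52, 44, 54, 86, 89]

80

Step 1: Identify the maximum value: max = 89
Step 2: Identify the minimum value: min = 9
Step 3: Range = max - min = 89 - 9 = 80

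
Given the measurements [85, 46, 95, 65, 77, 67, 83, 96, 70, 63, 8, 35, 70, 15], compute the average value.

62.5

Step 1: Sum all values: 85 + 46 + 95 + 65 + 77 + 67 + 83 + 96 + 70 + 63 + 8 + 35 + 70 + 15 = 875
Step 2: Count the number of values: n = 14
Step 3: Mean = sum / n = 875 / 14 = 62.5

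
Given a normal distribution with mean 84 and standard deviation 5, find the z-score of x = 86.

0.4

Step 1: Recall the z-score formula: z = (x - mu) / sigma
Step 2: Substitute values: z = (86 - 84) / 5
Step 3: z = 2 / 5 = 0.4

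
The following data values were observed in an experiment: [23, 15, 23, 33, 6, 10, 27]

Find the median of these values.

23

Step 1: Sort the data in ascending order: [6, 10, 15, 23, 23, 27, 33]
Step 2: The number of values is n = 7.
Step 3: Since n is odd, the median is the middle value at position 4: 23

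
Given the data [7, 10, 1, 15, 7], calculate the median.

7

Step 1: Sort the data in ascending order: [1, 7, 7, 10, 15]
Step 2: The number of values is n = 5.
Step 3: Since n is odd, the median is the middle value at position 3: 7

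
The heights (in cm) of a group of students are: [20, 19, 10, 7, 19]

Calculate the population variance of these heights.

29.2

Step 1: Compute the mean: (20 + 19 + 10 + 7 + 19) / 5 = 15
Step 2: Compute squared deviations from the mean:
  (20 - 15)^2 = 25
  (19 - 15)^2 = 16
  (10 - 15)^2 = 25
  (7 - 15)^2 = 64
  (19 - 15)^2 = 16
Step 3: Sum of squared deviations = 146
Step 4: Population variance = 146 / 5 = 29.2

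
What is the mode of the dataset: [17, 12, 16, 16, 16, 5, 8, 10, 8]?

16

Step 1: Count the frequency of each value:
  5: appears 1 time(s)
  8: appears 2 time(s)
  10: appears 1 time(s)
  12: appears 1 time(s)
  16: appears 3 time(s)
  17: appears 1 time(s)
Step 2: The value 16 appears most frequently (3 times).
Step 3: Mode = 16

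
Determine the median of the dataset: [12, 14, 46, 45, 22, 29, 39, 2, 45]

29

Step 1: Sort the data in ascending order: [2, 12, 14, 22, 29, 39, 45, 45, 46]
Step 2: The number of values is n = 9.
Step 3: Since n is odd, the median is the middle value at position 5: 29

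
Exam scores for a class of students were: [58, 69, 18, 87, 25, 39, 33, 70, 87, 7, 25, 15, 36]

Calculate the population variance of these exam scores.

693.2544

Step 1: Compute the mean: (58 + 69 + 18 + 87 + 25 + 39 + 33 + 70 + 87 + 7 + 25 + 15 + 36) / 13 = 43.7692
Step 2: Compute squared deviations from the mean:
  (58 - 43.7692)^2 = 202.5148
  (69 - 43.7692)^2 = 636.5917
  (18 - 43.7692)^2 = 664.0533
  (87 - 43.7692)^2 = 1868.8994
  (25 - 43.7692)^2 = 352.284
  (39 - 43.7692)^2 = 22.7456
  (33 - 43.7692)^2 = 115.9763
  (70 - 43.7692)^2 = 688.0533
  (87 - 43.7692)^2 = 1868.8994
  (7 - 43.7692)^2 = 1351.9763
  (25 - 43.7692)^2 = 352.284
  (15 - 43.7692)^2 = 827.6686
  (36 - 43.7692)^2 = 60.3609
Step 3: Sum of squared deviations = 9012.3077
Step 4: Population variance = 9012.3077 / 13 = 693.2544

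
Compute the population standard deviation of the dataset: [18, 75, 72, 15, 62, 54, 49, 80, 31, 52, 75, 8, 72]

24.2487

Step 1: Compute the mean: 51
Step 2: Sum of squared deviations from the mean: 7644
Step 3: Population variance = 7644 / 13 = 588
Step 4: Standard deviation = sqrt(588) = 24.2487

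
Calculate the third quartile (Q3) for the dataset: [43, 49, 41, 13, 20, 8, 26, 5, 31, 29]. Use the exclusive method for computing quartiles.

41.5

Step 1: Sort the data: [5, 8, 13, 20, 26, 29, 31, 41, 43, 49]
Step 2: n = 10
Step 3: Using the exclusive quartile method:
  Q1 = 11.75
  Q2 (median) = 27.5
  Q3 = 41.5
  IQR = Q3 - Q1 = 41.5 - 11.75 = 29.75
Step 4: Q3 = 41.5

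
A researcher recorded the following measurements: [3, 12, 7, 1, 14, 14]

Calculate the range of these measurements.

13

Step 1: Identify the maximum value: max = 14
Step 2: Identify the minimum value: min = 1
Step 3: Range = max - min = 14 - 1 = 13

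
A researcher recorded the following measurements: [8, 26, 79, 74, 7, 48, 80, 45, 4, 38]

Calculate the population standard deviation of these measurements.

28.2257

Step 1: Compute the mean: 40.9
Step 2: Sum of squared deviations from the mean: 7966.9
Step 3: Population variance = 7966.9 / 10 = 796.69
Step 4: Standard deviation = sqrt(796.69) = 28.2257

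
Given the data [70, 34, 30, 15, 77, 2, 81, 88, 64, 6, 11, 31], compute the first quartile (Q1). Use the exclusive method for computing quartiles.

12

Step 1: Sort the data: [2, 6, 11, 15, 30, 31, 34, 64, 70, 77, 81, 88]
Step 2: n = 12
Step 3: Using the exclusive quartile method:
  Q1 = 12
  Q2 (median) = 32.5
  Q3 = 75.25
  IQR = Q3 - Q1 = 75.25 - 12 = 63.25
Step 4: Q1 = 12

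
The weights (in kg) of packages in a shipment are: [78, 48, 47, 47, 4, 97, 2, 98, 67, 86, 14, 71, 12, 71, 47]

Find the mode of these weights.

47

Step 1: Count the frequency of each value:
  2: appears 1 time(s)
  4: appears 1 time(s)
  12: appears 1 time(s)
  14: appears 1 time(s)
  47: appears 3 time(s)
  48: appears 1 time(s)
  67: appears 1 time(s)
  71: appears 2 time(s)
  78: appears 1 time(s)
  86: appears 1 time(s)
  97: appears 1 time(s)
  98: appears 1 time(s)
Step 2: The value 47 appears most frequently (3 times).
Step 3: Mode = 47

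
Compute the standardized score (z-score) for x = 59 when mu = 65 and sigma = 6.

-1

Step 1: Recall the z-score formula: z = (x - mu) / sigma
Step 2: Substitute values: z = (59 - 65) / 6
Step 3: z = -6 / 6 = -1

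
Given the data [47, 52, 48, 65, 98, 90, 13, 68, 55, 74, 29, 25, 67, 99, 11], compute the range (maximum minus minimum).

88

Step 1: Identify the maximum value: max = 99
Step 2: Identify the minimum value: min = 11
Step 3: Range = max - min = 99 - 11 = 88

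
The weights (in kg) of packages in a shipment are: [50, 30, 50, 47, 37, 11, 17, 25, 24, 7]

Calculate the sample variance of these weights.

250.8444

Step 1: Compute the mean: (50 + 30 + 50 + 47 + 37 + 11 + 17 + 25 + 24 + 7) / 10 = 29.8
Step 2: Compute squared deviations from the mean:
  (50 - 29.8)^2 = 408.04
  (30 - 29.8)^2 = 0.04
  (50 - 29.8)^2 = 408.04
  (47 - 29.8)^2 = 295.84
  (37 - 29.8)^2 = 51.84
  (11 - 29.8)^2 = 353.44
  (17 - 29.8)^2 = 163.84
  (25 - 29.8)^2 = 23.04
  (24 - 29.8)^2 = 33.64
  (7 - 29.8)^2 = 519.84
Step 3: Sum of squared deviations = 2257.6
Step 4: Sample variance = 2257.6 / 9 = 250.8444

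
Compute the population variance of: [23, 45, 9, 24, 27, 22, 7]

135.9592

Step 1: Compute the mean: (23 + 45 + 9 + 24 + 27 + 22 + 7) / 7 = 22.4286
Step 2: Compute squared deviations from the mean:
  (23 - 22.4286)^2 = 0.3265
  (45 - 22.4286)^2 = 509.4694
  (9 - 22.4286)^2 = 180.3265
  (24 - 22.4286)^2 = 2.4694
  (27 - 22.4286)^2 = 20.898
  (22 - 22.4286)^2 = 0.1837
  (7 - 22.4286)^2 = 238.0408
Step 3: Sum of squared deviations = 951.7143
Step 4: Population variance = 951.7143 / 7 = 135.9592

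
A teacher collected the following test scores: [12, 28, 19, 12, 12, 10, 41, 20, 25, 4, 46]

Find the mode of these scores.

12

Step 1: Count the frequency of each value:
  4: appears 1 time(s)
  10: appears 1 time(s)
  12: appears 3 time(s)
  19: appears 1 time(s)
  20: appears 1 time(s)
  25: appears 1 time(s)
  28: appears 1 time(s)
  41: appears 1 time(s)
  46: appears 1 time(s)
Step 2: The value 12 appears most frequently (3 times).
Step 3: Mode = 12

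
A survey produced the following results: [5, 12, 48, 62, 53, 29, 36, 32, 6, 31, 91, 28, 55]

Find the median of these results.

32

Step 1: Sort the data in ascending order: [5, 6, 12, 28, 29, 31, 32, 36, 48, 53, 55, 62, 91]
Step 2: The number of values is n = 13.
Step 3: Since n is odd, the median is the middle value at position 7: 32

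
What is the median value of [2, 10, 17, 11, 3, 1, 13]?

10

Step 1: Sort the data in ascending order: [1, 2, 3, 10, 11, 13, 17]
Step 2: The number of values is n = 7.
Step 3: Since n is odd, the median is the middle value at position 4: 10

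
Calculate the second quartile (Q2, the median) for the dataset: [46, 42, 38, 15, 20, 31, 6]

31

Step 1: Sort the data: [6, 15, 20, 31, 38, 42, 46]
Step 2: n = 7
Step 3: Q2 is the median. Since n is odd, it is the middle value at position 4: 31
Step 4: Q2 = 31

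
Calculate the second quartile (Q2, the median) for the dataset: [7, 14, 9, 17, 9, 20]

11.5

Step 1: Sort the data: [7, 9, 9, 14, 17, 20]
Step 2: n = 6
Step 3: Q2 is the median. Since n is even, it is the average of the values at positions 3 and 4:
  Q2 = (9 + 14) / 2 = 11.5
Step 4: Q2 = 11.5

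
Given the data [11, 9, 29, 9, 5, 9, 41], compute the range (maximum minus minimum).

36

Step 1: Identify the maximum value: max = 41
Step 2: Identify the minimum value: min = 5
Step 3: Range = max - min = 41 - 5 = 36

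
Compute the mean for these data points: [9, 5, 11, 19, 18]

12.4

Step 1: Sum all values: 9 + 5 + 11 + 19 + 18 = 62
Step 2: Count the number of values: n = 5
Step 3: Mean = sum / n = 62 / 5 = 12.4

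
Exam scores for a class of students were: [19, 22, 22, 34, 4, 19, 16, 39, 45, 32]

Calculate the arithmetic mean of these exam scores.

25.2

Step 1: Sum all values: 19 + 22 + 22 + 34 + 4 + 19 + 16 + 39 + 45 + 32 = 252
Step 2: Count the number of values: n = 10
Step 3: Mean = sum / n = 252 / 10 = 25.2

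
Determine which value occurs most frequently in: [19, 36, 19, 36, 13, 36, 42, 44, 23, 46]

36

Step 1: Count the frequency of each value:
  13: appears 1 time(s)
  19: appears 2 time(s)
  23: appears 1 time(s)
  36: appears 3 time(s)
  42: appears 1 time(s)
  44: appears 1 time(s)
  46: appears 1 time(s)
Step 2: The value 36 appears most frequently (3 times).
Step 3: Mode = 36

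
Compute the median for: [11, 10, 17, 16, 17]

16

Step 1: Sort the data in ascending order: [10, 11, 16, 17, 17]
Step 2: The number of values is n = 5.
Step 3: Since n is odd, the median is the middle value at position 3: 16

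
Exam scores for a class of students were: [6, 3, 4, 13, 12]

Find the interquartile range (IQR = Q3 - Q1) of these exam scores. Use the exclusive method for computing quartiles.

9

Step 1: Sort the data: [3, 4, 6, 12, 13]
Step 2: n = 5
Step 3: Using the exclusive quartile method:
  Q1 = 3.5
  Q2 (median) = 6
  Q3 = 12.5
  IQR = Q3 - Q1 = 12.5 - 3.5 = 9
Step 4: IQR = 9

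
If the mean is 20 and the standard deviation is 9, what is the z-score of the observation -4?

-2.6667

Step 1: Recall the z-score formula: z = (x - mu) / sigma
Step 2: Substitute values: z = (-4 - 20) / 9
Step 3: z = -24 / 9 = -2.6667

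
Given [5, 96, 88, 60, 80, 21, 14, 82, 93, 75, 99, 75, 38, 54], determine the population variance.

935.1224

Step 1: Compute the mean: (5 + 96 + 88 + 60 + 80 + 21 + 14 + 82 + 93 + 75 + 99 + 75 + 38 + 54) / 14 = 62.8571
Step 2: Compute squared deviations from the mean:
  (5 - 62.8571)^2 = 3347.449
  (96 - 62.8571)^2 = 1098.449
  (88 - 62.8571)^2 = 632.1633
  (60 - 62.8571)^2 = 8.1633
  (80 - 62.8571)^2 = 293.8776
  (21 - 62.8571)^2 = 1752.0204
  (14 - 62.8571)^2 = 2387.0204
  (82 - 62.8571)^2 = 366.449
  (93 - 62.8571)^2 = 908.5918
  (75 - 62.8571)^2 = 147.449
  (99 - 62.8571)^2 = 1306.3061
  (75 - 62.8571)^2 = 147.449
  (38 - 62.8571)^2 = 617.8776
  (54 - 62.8571)^2 = 78.449
Step 3: Sum of squared deviations = 13091.7143
Step 4: Population variance = 13091.7143 / 14 = 935.1224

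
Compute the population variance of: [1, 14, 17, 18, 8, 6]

37.8889

Step 1: Compute the mean: (1 + 14 + 17 + 18 + 8 + 6) / 6 = 10.6667
Step 2: Compute squared deviations from the mean:
  (1 - 10.6667)^2 = 93.4444
  (14 - 10.6667)^2 = 11.1111
  (17 - 10.6667)^2 = 40.1111
  (18 - 10.6667)^2 = 53.7778
  (8 - 10.6667)^2 = 7.1111
  (6 - 10.6667)^2 = 21.7778
Step 3: Sum of squared deviations = 227.3333
Step 4: Population variance = 227.3333 / 6 = 37.8889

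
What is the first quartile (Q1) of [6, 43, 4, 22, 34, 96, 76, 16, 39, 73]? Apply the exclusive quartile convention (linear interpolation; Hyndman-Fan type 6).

13.5

Step 1: Sort the data: [4, 6, 16, 22, 34, 39, 43, 73, 76, 96]
Step 2: n = 10
Step 3: Using the exclusive quartile method:
  Q1 = 13.5
  Q2 (median) = 36.5
  Q3 = 73.75
  IQR = Q3 - Q1 = 73.75 - 13.5 = 60.25
Step 4: Q1 = 13.5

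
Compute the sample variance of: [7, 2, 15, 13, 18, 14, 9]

29.8095

Step 1: Compute the mean: (7 + 2 + 15 + 13 + 18 + 14 + 9) / 7 = 11.1429
Step 2: Compute squared deviations from the mean:
  (7 - 11.1429)^2 = 17.1633
  (2 - 11.1429)^2 = 83.5918
  (15 - 11.1429)^2 = 14.8776
  (13 - 11.1429)^2 = 3.449
  (18 - 11.1429)^2 = 47.0204
  (14 - 11.1429)^2 = 8.1633
  (9 - 11.1429)^2 = 4.5918
Step 3: Sum of squared deviations = 178.8571
Step 4: Sample variance = 178.8571 / 6 = 29.8095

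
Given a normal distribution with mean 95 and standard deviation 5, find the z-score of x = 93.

-0.4

Step 1: Recall the z-score formula: z = (x - mu) / sigma
Step 2: Substitute values: z = (93 - 95) / 5
Step 3: z = -2 / 5 = -0.4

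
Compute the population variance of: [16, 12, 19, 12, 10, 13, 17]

8.9796

Step 1: Compute the mean: (16 + 12 + 19 + 12 + 10 + 13 + 17) / 7 = 14.1429
Step 2: Compute squared deviations from the mean:
  (16 - 14.1429)^2 = 3.449
  (12 - 14.1429)^2 = 4.5918
  (19 - 14.1429)^2 = 23.5918
  (12 - 14.1429)^2 = 4.5918
  (10 - 14.1429)^2 = 17.1633
  (13 - 14.1429)^2 = 1.3061
  (17 - 14.1429)^2 = 8.1633
Step 3: Sum of squared deviations = 62.8571
Step 4: Population variance = 62.8571 / 7 = 8.9796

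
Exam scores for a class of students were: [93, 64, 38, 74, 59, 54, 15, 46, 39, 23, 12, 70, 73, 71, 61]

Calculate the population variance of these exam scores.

518.0267

Step 1: Compute the mean: (93 + 64 + 38 + 74 + 59 + 54 + 15 + 46 + 39 + 23 + 12 + 70 + 73 + 71 + 61) / 15 = 52.8
Step 2: Compute squared deviations from the mean:
  (93 - 52.8)^2 = 1616.04
  (64 - 52.8)^2 = 125.44
  (38 - 52.8)^2 = 219.04
  (74 - 52.8)^2 = 449.44
  (59 - 52.8)^2 = 38.44
  (54 - 52.8)^2 = 1.44
  (15 - 52.8)^2 = 1428.84
  (46 - 52.8)^2 = 46.24
  (39 - 52.8)^2 = 190.44
  (23 - 52.8)^2 = 888.04
  (12 - 52.8)^2 = 1664.64
  (70 - 52.8)^2 = 295.84
  (73 - 52.8)^2 = 408.04
  (71 - 52.8)^2 = 331.24
  (61 - 52.8)^2 = 67.24
Step 3: Sum of squared deviations = 7770.4
Step 4: Population variance = 7770.4 / 15 = 518.0267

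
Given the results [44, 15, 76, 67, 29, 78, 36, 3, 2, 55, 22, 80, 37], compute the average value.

41.8462

Step 1: Sum all values: 44 + 15 + 76 + 67 + 29 + 78 + 36 + 3 + 2 + 55 + 22 + 80 + 37 = 544
Step 2: Count the number of values: n = 13
Step 3: Mean = sum / n = 544 / 13 = 41.8462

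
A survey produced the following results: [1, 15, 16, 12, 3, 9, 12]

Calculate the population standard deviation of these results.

5.3376

Step 1: Compute the mean: 9.7143
Step 2: Sum of squared deviations from the mean: 199.4286
Step 3: Population variance = 199.4286 / 7 = 28.4898
Step 4: Standard deviation = sqrt(28.4898) = 5.3376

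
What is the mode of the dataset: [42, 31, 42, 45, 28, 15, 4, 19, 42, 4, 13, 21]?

42

Step 1: Count the frequency of each value:
  4: appears 2 time(s)
  13: appears 1 time(s)
  15: appears 1 time(s)
  19: appears 1 time(s)
  21: appears 1 time(s)
  28: appears 1 time(s)
  31: appears 1 time(s)
  42: appears 3 time(s)
  45: appears 1 time(s)
Step 2: The value 42 appears most frequently (3 times).
Step 3: Mode = 42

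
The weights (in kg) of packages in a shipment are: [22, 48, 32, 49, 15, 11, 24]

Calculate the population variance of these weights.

194.7755

Step 1: Compute the mean: (22 + 48 + 32 + 49 + 15 + 11 + 24) / 7 = 28.7143
Step 2: Compute squared deviations from the mean:
  (22 - 28.7143)^2 = 45.0816
  (48 - 28.7143)^2 = 371.9388
  (32 - 28.7143)^2 = 10.7959
  (49 - 28.7143)^2 = 411.5102
  (15 - 28.7143)^2 = 188.0816
  (11 - 28.7143)^2 = 313.7959
  (24 - 28.7143)^2 = 22.2245
Step 3: Sum of squared deviations = 1363.4286
Step 4: Population variance = 1363.4286 / 7 = 194.7755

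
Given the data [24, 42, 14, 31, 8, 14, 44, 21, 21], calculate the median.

21

Step 1: Sort the data in ascending order: [8, 14, 14, 21, 21, 24, 31, 42, 44]
Step 2: The number of values is n = 9.
Step 3: Since n is odd, the median is the middle value at position 5: 21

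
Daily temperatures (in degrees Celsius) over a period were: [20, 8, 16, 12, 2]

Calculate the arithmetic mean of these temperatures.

11.6

Step 1: Sum all values: 20 + 8 + 16 + 12 + 2 = 58
Step 2: Count the number of values: n = 5
Step 3: Mean = sum / n = 58 / 5 = 11.6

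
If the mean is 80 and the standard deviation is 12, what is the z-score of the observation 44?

-3

Step 1: Recall the z-score formula: z = (x - mu) / sigma
Step 2: Substitute values: z = (44 - 80) / 12
Step 3: z = -36 / 12 = -3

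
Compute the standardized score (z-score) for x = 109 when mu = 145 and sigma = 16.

-2.25

Step 1: Recall the z-score formula: z = (x - mu) / sigma
Step 2: Substitute values: z = (109 - 145) / 16
Step 3: z = -36 / 16 = -2.25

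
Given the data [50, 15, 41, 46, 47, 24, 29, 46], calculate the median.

43.5

Step 1: Sort the data in ascending order: [15, 24, 29, 41, 46, 46, 47, 50]
Step 2: The number of values is n = 8.
Step 3: Since n is even, the median is the average of positions 4 and 5:
  Median = (41 + 46) / 2 = 43.5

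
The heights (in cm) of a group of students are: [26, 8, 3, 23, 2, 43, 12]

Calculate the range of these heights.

41

Step 1: Identify the maximum value: max = 43
Step 2: Identify the minimum value: min = 2
Step 3: Range = max - min = 43 - 2 = 41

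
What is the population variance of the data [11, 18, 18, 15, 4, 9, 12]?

21.9592

Step 1: Compute the mean: (11 + 18 + 18 + 15 + 4 + 9 + 12) / 7 = 12.4286
Step 2: Compute squared deviations from the mean:
  (11 - 12.4286)^2 = 2.0408
  (18 - 12.4286)^2 = 31.0408
  (18 - 12.4286)^2 = 31.0408
  (15 - 12.4286)^2 = 6.6122
  (4 - 12.4286)^2 = 71.0408
  (9 - 12.4286)^2 = 11.7551
  (12 - 12.4286)^2 = 0.1837
Step 3: Sum of squared deviations = 153.7143
Step 4: Population variance = 153.7143 / 7 = 21.9592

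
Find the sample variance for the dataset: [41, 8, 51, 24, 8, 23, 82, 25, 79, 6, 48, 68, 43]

685.2436

Step 1: Compute the mean: (41 + 8 + 51 + 24 + 8 + 23 + 82 + 25 + 79 + 6 + 48 + 68 + 43) / 13 = 38.9231
Step 2: Compute squared deviations from the mean:
  (41 - 38.9231)^2 = 4.3136
  (8 - 38.9231)^2 = 956.2367
  (51 - 38.9231)^2 = 145.8521
  (24 - 38.9231)^2 = 222.6982
  (8 - 38.9231)^2 = 956.2367
  (23 - 38.9231)^2 = 253.5444
  (82 - 38.9231)^2 = 1855.6213
  (25 - 38.9231)^2 = 193.8521
  (79 - 38.9231)^2 = 1606.1598
  (6 - 38.9231)^2 = 1083.929
  (48 - 38.9231)^2 = 82.3905
  (68 - 38.9231)^2 = 845.4675
  (43 - 38.9231)^2 = 16.6213
Step 3: Sum of squared deviations = 8222.9231
Step 4: Sample variance = 8222.9231 / 12 = 685.2436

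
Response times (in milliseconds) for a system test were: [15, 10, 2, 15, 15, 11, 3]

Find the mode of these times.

15

Step 1: Count the frequency of each value:
  2: appears 1 time(s)
  3: appears 1 time(s)
  10: appears 1 time(s)
  11: appears 1 time(s)
  15: appears 3 time(s)
Step 2: The value 15 appears most frequently (3 times).
Step 3: Mode = 15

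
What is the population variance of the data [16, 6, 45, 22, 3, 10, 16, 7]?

157.7344

Step 1: Compute the mean: (16 + 6 + 45 + 22 + 3 + 10 + 16 + 7) / 8 = 15.625
Step 2: Compute squared deviations from the mean:
  (16 - 15.625)^2 = 0.1406
  (6 - 15.625)^2 = 92.6406
  (45 - 15.625)^2 = 862.8906
  (22 - 15.625)^2 = 40.6406
  (3 - 15.625)^2 = 159.3906
  (10 - 15.625)^2 = 31.6406
  (16 - 15.625)^2 = 0.1406
  (7 - 15.625)^2 = 74.3906
Step 3: Sum of squared deviations = 1261.875
Step 4: Population variance = 1261.875 / 8 = 157.7344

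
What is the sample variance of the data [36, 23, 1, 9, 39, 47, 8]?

317.5714

Step 1: Compute the mean: (36 + 23 + 1 + 9 + 39 + 47 + 8) / 7 = 23.2857
Step 2: Compute squared deviations from the mean:
  (36 - 23.2857)^2 = 161.6531
  (23 - 23.2857)^2 = 0.0816
  (1 - 23.2857)^2 = 496.6531
  (9 - 23.2857)^2 = 204.0816
  (39 - 23.2857)^2 = 246.9388
  (47 - 23.2857)^2 = 562.3673
  (8 - 23.2857)^2 = 233.6531
Step 3: Sum of squared deviations = 1905.4286
Step 4: Sample variance = 1905.4286 / 6 = 317.5714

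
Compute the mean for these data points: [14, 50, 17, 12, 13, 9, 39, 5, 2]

17.8889

Step 1: Sum all values: 14 + 50 + 17 + 12 + 13 + 9 + 39 + 5 + 2 = 161
Step 2: Count the number of values: n = 9
Step 3: Mean = sum / n = 161 / 9 = 17.8889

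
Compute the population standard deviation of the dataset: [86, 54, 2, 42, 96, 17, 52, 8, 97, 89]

34.9258

Step 1: Compute the mean: 54.3
Step 2: Sum of squared deviations from the mean: 12198.1
Step 3: Population variance = 12198.1 / 10 = 1219.81
Step 4: Standard deviation = sqrt(1219.81) = 34.9258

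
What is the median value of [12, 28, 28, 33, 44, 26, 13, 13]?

27

Step 1: Sort the data in ascending order: [12, 13, 13, 26, 28, 28, 33, 44]
Step 2: The number of values is n = 8.
Step 3: Since n is even, the median is the average of positions 4 and 5:
  Median = (26 + 28) / 2 = 27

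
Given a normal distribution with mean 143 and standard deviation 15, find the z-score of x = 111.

-2.1333

Step 1: Recall the z-score formula: z = (x - mu) / sigma
Step 2: Substitute values: z = (111 - 143) / 15
Step 3: z = -32 / 15 = -2.1333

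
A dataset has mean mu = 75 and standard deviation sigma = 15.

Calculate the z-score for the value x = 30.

-3

Step 1: Recall the z-score formula: z = (x - mu) / sigma
Step 2: Substitute values: z = (30 - 75) / 15
Step 3: z = -45 / 15 = -3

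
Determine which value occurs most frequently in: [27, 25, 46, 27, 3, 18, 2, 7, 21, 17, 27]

27

Step 1: Count the frequency of each value:
  2: appears 1 time(s)
  3: appears 1 time(s)
  7: appears 1 time(s)
  17: appears 1 time(s)
  18: appears 1 time(s)
  21: appears 1 time(s)
  25: appears 1 time(s)
  27: appears 3 time(s)
  46: appears 1 time(s)
Step 2: The value 27 appears most frequently (3 times).
Step 3: Mode = 27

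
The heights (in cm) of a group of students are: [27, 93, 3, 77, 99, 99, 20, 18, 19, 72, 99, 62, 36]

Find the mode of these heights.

99

Step 1: Count the frequency of each value:
  3: appears 1 time(s)
  18: appears 1 time(s)
  19: appears 1 time(s)
  20: appears 1 time(s)
  27: appears 1 time(s)
  36: appears 1 time(s)
  62: appears 1 time(s)
  72: appears 1 time(s)
  77: appears 1 time(s)
  93: appears 1 time(s)
  99: appears 3 time(s)
Step 2: The value 99 appears most frequently (3 times).
Step 3: Mode = 99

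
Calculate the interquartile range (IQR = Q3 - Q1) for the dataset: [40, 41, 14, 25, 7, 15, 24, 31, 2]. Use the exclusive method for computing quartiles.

25

Step 1: Sort the data: [2, 7, 14, 15, 24, 25, 31, 40, 41]
Step 2: n = 9
Step 3: Using the exclusive quartile method:
  Q1 = 10.5
  Q2 (median) = 24
  Q3 = 35.5
  IQR = Q3 - Q1 = 35.5 - 10.5 = 25
Step 4: IQR = 25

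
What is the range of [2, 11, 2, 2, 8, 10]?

9

Step 1: Identify the maximum value: max = 11
Step 2: Identify the minimum value: min = 2
Step 3: Range = max - min = 11 - 2 = 9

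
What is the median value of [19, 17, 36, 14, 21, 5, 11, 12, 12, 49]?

15.5

Step 1: Sort the data in ascending order: [5, 11, 12, 12, 14, 17, 19, 21, 36, 49]
Step 2: The number of values is n = 10.
Step 3: Since n is even, the median is the average of positions 5 and 6:
  Median = (14 + 17) / 2 = 15.5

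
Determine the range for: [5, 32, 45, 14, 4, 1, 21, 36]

44

Step 1: Identify the maximum value: max = 45
Step 2: Identify the minimum value: min = 1
Step 3: Range = max - min = 45 - 1 = 44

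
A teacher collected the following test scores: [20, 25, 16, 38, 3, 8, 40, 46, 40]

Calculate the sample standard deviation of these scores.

15.5143

Step 1: Compute the mean: 26.2222
Step 2: Sum of squared deviations from the mean: 1925.5556
Step 3: Sample variance = 1925.5556 / 8 = 240.6944
Step 4: Standard deviation = sqrt(240.6944) = 15.5143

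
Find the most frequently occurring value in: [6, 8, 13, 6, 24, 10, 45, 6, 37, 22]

6

Step 1: Count the frequency of each value:
  6: appears 3 time(s)
  8: appears 1 time(s)
  10: appears 1 time(s)
  13: appears 1 time(s)
  22: appears 1 time(s)
  24: appears 1 time(s)
  37: appears 1 time(s)
  45: appears 1 time(s)
Step 2: The value 6 appears most frequently (3 times).
Step 3: Mode = 6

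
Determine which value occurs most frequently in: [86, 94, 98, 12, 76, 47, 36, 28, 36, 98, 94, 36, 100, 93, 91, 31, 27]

36

Step 1: Count the frequency of each value:
  12: appears 1 time(s)
  27: appears 1 time(s)
  28: appears 1 time(s)
  31: appears 1 time(s)
  36: appears 3 time(s)
  47: appears 1 time(s)
  76: appears 1 time(s)
  86: appears 1 time(s)
  91: appears 1 time(s)
  93: appears 1 time(s)
  94: appears 2 time(s)
  98: appears 2 time(s)
  100: appears 1 time(s)
Step 2: The value 36 appears most frequently (3 times).
Step 3: Mode = 36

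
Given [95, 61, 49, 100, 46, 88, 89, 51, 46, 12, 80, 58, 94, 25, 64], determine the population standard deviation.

25.7238

Step 1: Compute the mean: 63.8667
Step 2: Sum of squared deviations from the mean: 9925.7333
Step 3: Population variance = 9925.7333 / 15 = 661.7156
Step 4: Standard deviation = sqrt(661.7156) = 25.7238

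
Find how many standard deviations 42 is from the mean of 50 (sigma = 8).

-1

Step 1: Recall the z-score formula: z = (x - mu) / sigma
Step 2: Substitute values: z = (42 - 50) / 8
Step 3: z = -8 / 8 = -1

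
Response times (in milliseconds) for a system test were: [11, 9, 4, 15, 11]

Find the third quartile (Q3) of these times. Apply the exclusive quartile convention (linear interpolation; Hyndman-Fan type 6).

13

Step 1: Sort the data: [4, 9, 11, 11, 15]
Step 2: n = 5
Step 3: Using the exclusive quartile method:
  Q1 = 6.5
  Q2 (median) = 11
  Q3 = 13
  IQR = Q3 - Q1 = 13 - 6.5 = 6.5
Step 4: Q3 = 13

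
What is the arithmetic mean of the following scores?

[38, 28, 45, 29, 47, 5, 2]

27.7143

Step 1: Sum all values: 38 + 28 + 45 + 29 + 47 + 5 + 2 = 194
Step 2: Count the number of values: n = 7
Step 3: Mean = sum / n = 194 / 7 = 27.7143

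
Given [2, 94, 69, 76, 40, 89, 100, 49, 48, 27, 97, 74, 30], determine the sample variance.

958.3077

Step 1: Compute the mean: (2 + 94 + 69 + 76 + 40 + 89 + 100 + 49 + 48 + 27 + 97 + 74 + 30) / 13 = 61.1538
Step 2: Compute squared deviations from the mean:
  (2 - 61.1538)^2 = 3499.1775
  (94 - 61.1538)^2 = 1078.8698
  (69 - 61.1538)^2 = 61.5621
  (76 - 61.1538)^2 = 220.4083
  (40 - 61.1538)^2 = 447.4852
  (89 - 61.1538)^2 = 775.4083
  (100 - 61.1538)^2 = 1509.0237
  (49 - 61.1538)^2 = 147.716
  (48 - 61.1538)^2 = 173.0237
  (27 - 61.1538)^2 = 1166.4852
  (97 - 61.1538)^2 = 1284.9467
  (74 - 61.1538)^2 = 165.0237
  (30 - 61.1538)^2 = 970.5621
Step 3: Sum of squared deviations = 11499.6923
Step 4: Sample variance = 11499.6923 / 12 = 958.3077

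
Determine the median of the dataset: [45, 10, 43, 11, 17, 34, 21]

21

Step 1: Sort the data in ascending order: [10, 11, 17, 21, 34, 43, 45]
Step 2: The number of values is n = 7.
Step 3: Since n is odd, the median is the middle value at position 4: 21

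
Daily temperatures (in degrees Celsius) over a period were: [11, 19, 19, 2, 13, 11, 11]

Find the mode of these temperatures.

11

Step 1: Count the frequency of each value:
  2: appears 1 time(s)
  11: appears 3 time(s)
  13: appears 1 time(s)
  19: appears 2 time(s)
Step 2: The value 11 appears most frequently (3 times).
Step 3: Mode = 11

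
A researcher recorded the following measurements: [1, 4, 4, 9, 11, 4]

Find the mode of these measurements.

4

Step 1: Count the frequency of each value:
  1: appears 1 time(s)
  4: appears 3 time(s)
  9: appears 1 time(s)
  11: appears 1 time(s)
Step 2: The value 4 appears most frequently (3 times).
Step 3: Mode = 4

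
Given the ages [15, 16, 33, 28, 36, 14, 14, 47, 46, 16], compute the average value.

26.5

Step 1: Sum all values: 15 + 16 + 33 + 28 + 36 + 14 + 14 + 47 + 46 + 16 = 265
Step 2: Count the number of values: n = 10
Step 3: Mean = sum / n = 265 / 10 = 26.5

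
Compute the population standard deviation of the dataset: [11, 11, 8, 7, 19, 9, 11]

3.6422

Step 1: Compute the mean: 10.8571
Step 2: Sum of squared deviations from the mean: 92.8571
Step 3: Population variance = 92.8571 / 7 = 13.2653
Step 4: Standard deviation = sqrt(13.2653) = 3.6422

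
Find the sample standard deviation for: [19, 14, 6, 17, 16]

5.0299

Step 1: Compute the mean: 14.4
Step 2: Sum of squared deviations from the mean: 101.2
Step 3: Sample variance = 101.2 / 4 = 25.3
Step 4: Standard deviation = sqrt(25.3) = 5.0299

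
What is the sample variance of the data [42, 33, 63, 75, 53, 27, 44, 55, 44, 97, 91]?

517.4182

Step 1: Compute the mean: (42 + 33 + 63 + 75 + 53 + 27 + 44 + 55 + 44 + 97 + 91) / 11 = 56.7273
Step 2: Compute squared deviations from the mean:
  (42 - 56.7273)^2 = 216.8926
  (33 - 56.7273)^2 = 562.9835
  (63 - 56.7273)^2 = 39.3471
  (75 - 56.7273)^2 = 333.8926
  (53 - 56.7273)^2 = 13.8926
  (27 - 56.7273)^2 = 883.7107
  (44 - 56.7273)^2 = 161.9835
  (55 - 56.7273)^2 = 2.9835
  (44 - 56.7273)^2 = 161.9835
  (97 - 56.7273)^2 = 1621.8926
  (91 - 56.7273)^2 = 1174.6198
Step 3: Sum of squared deviations = 5174.1818
Step 4: Sample variance = 5174.1818 / 10 = 517.4182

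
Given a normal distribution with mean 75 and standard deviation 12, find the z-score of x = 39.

-3

Step 1: Recall the z-score formula: z = (x - mu) / sigma
Step 2: Substitute values: z = (39 - 75) / 12
Step 3: z = -36 / 12 = -3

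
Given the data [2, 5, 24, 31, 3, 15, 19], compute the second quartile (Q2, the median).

15

Step 1: Sort the data: [2, 3, 5, 15, 19, 24, 31]
Step 2: n = 7
Step 3: Q2 is the median. Since n is odd, it is the middle value at position 4: 15
Step 4: Q2 = 15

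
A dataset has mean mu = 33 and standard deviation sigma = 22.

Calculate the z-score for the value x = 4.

-1.3182

Step 1: Recall the z-score formula: z = (x - mu) / sigma
Step 2: Substitute values: z = (4 - 33) / 22
Step 3: z = -29 / 22 = -1.3182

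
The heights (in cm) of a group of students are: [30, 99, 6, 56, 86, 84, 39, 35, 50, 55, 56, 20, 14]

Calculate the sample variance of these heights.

816.4359

Step 1: Compute the mean: (30 + 99 + 6 + 56 + 86 + 84 + 39 + 35 + 50 + 55 + 56 + 20 + 14) / 13 = 48.4615
Step 2: Compute squared deviations from the mean:
  (30 - 48.4615)^2 = 340.8284
  (99 - 48.4615)^2 = 2554.1361
  (6 - 48.4615)^2 = 1802.9822
  (56 - 48.4615)^2 = 56.8284
  (86 - 48.4615)^2 = 1409.1361
  (84 - 48.4615)^2 = 1262.9822
  (39 - 48.4615)^2 = 89.5207
  (35 - 48.4615)^2 = 181.213
  (50 - 48.4615)^2 = 2.3669
  (55 - 48.4615)^2 = 42.7515
  (56 - 48.4615)^2 = 56.8284
  (20 - 48.4615)^2 = 810.0592
  (14 - 48.4615)^2 = 1187.5976
Step 3: Sum of squared deviations = 9797.2308
Step 4: Sample variance = 9797.2308 / 12 = 816.4359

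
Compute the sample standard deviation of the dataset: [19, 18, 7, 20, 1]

8.5147

Step 1: Compute the mean: 13
Step 2: Sum of squared deviations from the mean: 290
Step 3: Sample variance = 290 / 4 = 72.5
Step 4: Standard deviation = sqrt(72.5) = 8.5147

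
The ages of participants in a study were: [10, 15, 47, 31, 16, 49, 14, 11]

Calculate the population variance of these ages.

226.6094

Step 1: Compute the mean: (10 + 15 + 47 + 31 + 16 + 49 + 14 + 11) / 8 = 24.125
Step 2: Compute squared deviations from the mean:
  (10 - 24.125)^2 = 199.5156
  (15 - 24.125)^2 = 83.2656
  (47 - 24.125)^2 = 523.2656
  (31 - 24.125)^2 = 47.2656
  (16 - 24.125)^2 = 66.0156
  (49 - 24.125)^2 = 618.7656
  (14 - 24.125)^2 = 102.5156
  (11 - 24.125)^2 = 172.2656
Step 3: Sum of squared deviations = 1812.875
Step 4: Population variance = 1812.875 / 8 = 226.6094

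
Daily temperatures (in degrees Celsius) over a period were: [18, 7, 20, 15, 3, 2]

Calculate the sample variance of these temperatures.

61.3667

Step 1: Compute the mean: (18 + 7 + 20 + 15 + 3 + 2) / 6 = 10.8333
Step 2: Compute squared deviations from the mean:
  (18 - 10.8333)^2 = 51.3611
  (7 - 10.8333)^2 = 14.6944
  (20 - 10.8333)^2 = 84.0278
  (15 - 10.8333)^2 = 17.3611
  (3 - 10.8333)^2 = 61.3611
  (2 - 10.8333)^2 = 78.0278
Step 3: Sum of squared deviations = 306.8333
Step 4: Sample variance = 306.8333 / 5 = 61.3667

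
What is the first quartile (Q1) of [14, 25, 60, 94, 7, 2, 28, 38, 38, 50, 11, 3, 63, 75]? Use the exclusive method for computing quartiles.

10

Step 1: Sort the data: [2, 3, 7, 11, 14, 25, 28, 38, 38, 50, 60, 63, 75, 94]
Step 2: n = 14
Step 3: Using the exclusive quartile method:
  Q1 = 10
  Q2 (median) = 33
  Q3 = 60.75
  IQR = Q3 - Q1 = 60.75 - 10 = 50.75
Step 4: Q1 = 10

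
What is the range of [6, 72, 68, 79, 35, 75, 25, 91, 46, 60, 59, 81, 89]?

85

Step 1: Identify the maximum value: max = 91
Step 2: Identify the minimum value: min = 6
Step 3: Range = max - min = 91 - 6 = 85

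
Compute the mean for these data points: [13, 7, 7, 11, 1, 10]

8.1667

Step 1: Sum all values: 13 + 7 + 7 + 11 + 1 + 10 = 49
Step 2: Count the number of values: n = 6
Step 3: Mean = sum / n = 49 / 6 = 8.1667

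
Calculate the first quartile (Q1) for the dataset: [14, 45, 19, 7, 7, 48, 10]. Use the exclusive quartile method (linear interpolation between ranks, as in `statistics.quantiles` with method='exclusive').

7

Step 1: Sort the data: [7, 7, 10, 14, 19, 45, 48]
Step 2: n = 7
Step 3: Using the exclusive quartile method:
  Q1 = 7
  Q2 (median) = 14
  Q3 = 45
  IQR = Q3 - Q1 = 45 - 7 = 38
Step 4: Q1 = 7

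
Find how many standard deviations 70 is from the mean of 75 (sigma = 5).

-1

Step 1: Recall the z-score formula: z = (x - mu) / sigma
Step 2: Substitute values: z = (70 - 75) / 5
Step 3: z = -5 / 5 = -1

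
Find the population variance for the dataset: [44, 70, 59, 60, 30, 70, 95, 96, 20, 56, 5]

749.4545

Step 1: Compute the mean: (44 + 70 + 59 + 60 + 30 + 70 + 95 + 96 + 20 + 56 + 5) / 11 = 55
Step 2: Compute squared deviations from the mean:
  (44 - 55)^2 = 121
  (70 - 55)^2 = 225
  (59 - 55)^2 = 16
  (60 - 55)^2 = 25
  (30 - 55)^2 = 625
  (70 - 55)^2 = 225
  (95 - 55)^2 = 1600
  (96 - 55)^2 = 1681
  (20 - 55)^2 = 1225
  (56 - 55)^2 = 1
  (5 - 55)^2 = 2500
Step 3: Sum of squared deviations = 8244
Step 4: Population variance = 8244 / 11 = 749.4545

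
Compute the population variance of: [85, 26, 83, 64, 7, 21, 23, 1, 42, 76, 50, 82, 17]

873.0059

Step 1: Compute the mean: (85 + 26 + 83 + 64 + 7 + 21 + 23 + 1 + 42 + 76 + 50 + 82 + 17) / 13 = 44.3846
Step 2: Compute squared deviations from the mean:
  (85 - 44.3846)^2 = 1649.6095
  (26 - 44.3846)^2 = 337.9941
  (83 - 44.3846)^2 = 1491.1479
  (64 - 44.3846)^2 = 384.7633
  (7 - 44.3846)^2 = 1397.6095
  (21 - 44.3846)^2 = 546.8402
  (23 - 44.3846)^2 = 457.3018
  (1 - 44.3846)^2 = 1882.2249
  (42 - 44.3846)^2 = 5.6864
  (76 - 44.3846)^2 = 999.5325
  (50 - 44.3846)^2 = 31.5325
  (82 - 44.3846)^2 = 1414.9172
  (17 - 44.3846)^2 = 749.9172
Step 3: Sum of squared deviations = 11349.0769
Step 4: Population variance = 11349.0769 / 13 = 873.0059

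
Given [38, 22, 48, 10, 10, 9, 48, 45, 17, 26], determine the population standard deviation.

15.3431

Step 1: Compute the mean: 27.3
Step 2: Sum of squared deviations from the mean: 2354.1
Step 3: Population variance = 2354.1 / 10 = 235.41
Step 4: Standard deviation = sqrt(235.41) = 15.3431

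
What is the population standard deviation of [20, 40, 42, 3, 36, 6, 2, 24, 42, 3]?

16.4487

Step 1: Compute the mean: 21.8
Step 2: Sum of squared deviations from the mean: 2705.6
Step 3: Population variance = 2705.6 / 10 = 270.56
Step 4: Standard deviation = sqrt(270.56) = 16.4487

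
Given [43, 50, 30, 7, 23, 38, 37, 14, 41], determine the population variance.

179.8025

Step 1: Compute the mean: (43 + 50 + 30 + 7 + 23 + 38 + 37 + 14 + 41) / 9 = 31.4444
Step 2: Compute squared deviations from the mean:
  (43 - 31.4444)^2 = 133.5309
  (50 - 31.4444)^2 = 344.3086
  (30 - 31.4444)^2 = 2.0864
  (7 - 31.4444)^2 = 597.5309
  (23 - 31.4444)^2 = 71.3086
  (38 - 31.4444)^2 = 42.9753
  (37 - 31.4444)^2 = 30.8642
  (14 - 31.4444)^2 = 304.3086
  (41 - 31.4444)^2 = 91.3086
Step 3: Sum of squared deviations = 1618.2222
Step 4: Population variance = 1618.2222 / 9 = 179.8025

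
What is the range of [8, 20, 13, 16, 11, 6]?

14

Step 1: Identify the maximum value: max = 20
Step 2: Identify the minimum value: min = 6
Step 3: Range = max - min = 20 - 6 = 14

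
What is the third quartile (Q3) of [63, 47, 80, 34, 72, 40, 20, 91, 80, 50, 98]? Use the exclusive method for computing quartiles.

80

Step 1: Sort the data: [20, 34, 40, 47, 50, 63, 72, 80, 80, 91, 98]
Step 2: n = 11
Step 3: Using the exclusive quartile method:
  Q1 = 40
  Q2 (median) = 63
  Q3 = 80
  IQR = Q3 - Q1 = 80 - 40 = 40
Step 4: Q3 = 80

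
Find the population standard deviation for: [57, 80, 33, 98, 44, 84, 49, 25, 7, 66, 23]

27.2542

Step 1: Compute the mean: 51.4545
Step 2: Sum of squared deviations from the mean: 8170.7273
Step 3: Population variance = 8170.7273 / 11 = 742.7934
Step 4: Standard deviation = sqrt(742.7934) = 27.2542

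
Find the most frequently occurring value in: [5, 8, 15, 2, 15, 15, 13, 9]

15

Step 1: Count the frequency of each value:
  2: appears 1 time(s)
  5: appears 1 time(s)
  8: appears 1 time(s)
  9: appears 1 time(s)
  13: appears 1 time(s)
  15: appears 3 time(s)
Step 2: The value 15 appears most frequently (3 times).
Step 3: Mode = 15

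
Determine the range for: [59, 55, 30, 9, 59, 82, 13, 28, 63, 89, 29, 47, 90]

81

Step 1: Identify the maximum value: max = 90
Step 2: Identify the minimum value: min = 9
Step 3: Range = max - min = 90 - 9 = 81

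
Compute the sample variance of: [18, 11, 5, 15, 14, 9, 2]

32.2857

Step 1: Compute the mean: (18 + 11 + 5 + 15 + 14 + 9 + 2) / 7 = 10.5714
Step 2: Compute squared deviations from the mean:
  (18 - 10.5714)^2 = 55.1837
  (11 - 10.5714)^2 = 0.1837
  (5 - 10.5714)^2 = 31.0408
  (15 - 10.5714)^2 = 19.6122
  (14 - 10.5714)^2 = 11.7551
  (9 - 10.5714)^2 = 2.4694
  (2 - 10.5714)^2 = 73.4694
Step 3: Sum of squared deviations = 193.7143
Step 4: Sample variance = 193.7143 / 6 = 32.2857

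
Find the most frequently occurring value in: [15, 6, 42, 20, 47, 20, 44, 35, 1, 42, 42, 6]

42

Step 1: Count the frequency of each value:
  1: appears 1 time(s)
  6: appears 2 time(s)
  15: appears 1 time(s)
  20: appears 2 time(s)
  35: appears 1 time(s)
  42: appears 3 time(s)
  44: appears 1 time(s)
  47: appears 1 time(s)
Step 2: The value 42 appears most frequently (3 times).
Step 3: Mode = 42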